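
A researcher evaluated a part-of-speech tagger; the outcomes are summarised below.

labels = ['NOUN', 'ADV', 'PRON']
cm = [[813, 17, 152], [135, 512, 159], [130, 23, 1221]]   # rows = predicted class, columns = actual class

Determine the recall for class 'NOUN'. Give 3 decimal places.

recall = TP/(TP+FN).
NOUN: TP=813, FN=135+130=265 → 813/1078 = 0.7542

0.754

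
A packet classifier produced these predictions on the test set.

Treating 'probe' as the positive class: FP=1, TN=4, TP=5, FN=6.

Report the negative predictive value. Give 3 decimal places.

0.400

NPV = TN/(TN+FN) = 4/(4+6) = 0.400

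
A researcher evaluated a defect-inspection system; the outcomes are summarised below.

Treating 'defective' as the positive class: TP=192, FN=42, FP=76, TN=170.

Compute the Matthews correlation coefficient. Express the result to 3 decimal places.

MCC = (TP·TN − FP·FN) / √((TP+FP)(TP+FN)(TN+FP)(TN+FN))
Numerator = 192·170 − 76·42 = 29448
Denominator = √(268·234·246·212) = √3270556224 = 57188.7771
MCC = 29448 / 57188.7771 = 0.515

0.515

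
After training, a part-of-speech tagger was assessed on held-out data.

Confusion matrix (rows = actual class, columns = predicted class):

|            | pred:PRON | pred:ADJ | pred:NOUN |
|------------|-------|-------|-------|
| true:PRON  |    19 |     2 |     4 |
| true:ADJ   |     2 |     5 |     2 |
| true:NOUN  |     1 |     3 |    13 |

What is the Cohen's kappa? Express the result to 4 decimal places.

Observed agreement pₒ = trace/N = 37/51 = 0.72549
Expected agreement pₑ = Σ (rowᵢ·colᵢ)/N² = (25·22 + 9·10 + 17·19)/51² = 0.37024
κ = (pₒ − pₑ)/(1 − pₑ) = (0.72549 − 0.37024)/(1 − 0.37024) = 0.5641

0.5641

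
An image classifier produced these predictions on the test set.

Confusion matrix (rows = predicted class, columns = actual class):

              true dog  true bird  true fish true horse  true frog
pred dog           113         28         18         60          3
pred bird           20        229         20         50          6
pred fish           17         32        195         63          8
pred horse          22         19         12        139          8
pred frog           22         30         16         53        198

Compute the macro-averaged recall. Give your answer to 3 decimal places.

Per-class recall (TP/(TP+FN)):
  dog: TP=113, FN=20+17+22+22=81 → 113/194 = 0.5825
  bird: TP=229, FN=28+32+19+30=109 → 229/338 = 0.6775
  fish: TP=195, FN=18+20+12+16=66 → 195/261 = 0.7471
  horse: TP=139, FN=60+50+63+53=226 → 139/365 = 0.3808
  frog: TP=198, FN=3+6+8+8=25 → 198/223 = 0.8879
Macro-recall = mean = (0.5825 + 0.6775 + 0.7471 + 0.3808 + 0.8879) / 5 = 0.655

0.655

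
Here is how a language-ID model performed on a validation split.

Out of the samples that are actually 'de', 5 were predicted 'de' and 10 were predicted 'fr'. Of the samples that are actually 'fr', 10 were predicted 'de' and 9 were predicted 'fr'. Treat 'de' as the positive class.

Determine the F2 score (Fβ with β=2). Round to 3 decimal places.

0.333

Fβ = (1+β²)·TP / ((1+β²)·TP + β²·FN + FP), with β²=4
= 5·5 / (5·5 + 4·10 + 10) = 0.333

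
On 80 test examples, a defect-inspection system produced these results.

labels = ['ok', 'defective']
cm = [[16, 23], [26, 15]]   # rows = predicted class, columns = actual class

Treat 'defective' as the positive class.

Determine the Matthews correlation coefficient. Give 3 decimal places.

-0.224

MCC = (TP·TN − FP·FN) / √((TP+FP)(TP+FN)(TN+FP)(TN+FN))
Numerator = 15·16 − 26·23 = -358
Denominator = √(41·38·42·39) = √2552004 = 1597.4993
MCC = -358 / 1597.4993 = -0.224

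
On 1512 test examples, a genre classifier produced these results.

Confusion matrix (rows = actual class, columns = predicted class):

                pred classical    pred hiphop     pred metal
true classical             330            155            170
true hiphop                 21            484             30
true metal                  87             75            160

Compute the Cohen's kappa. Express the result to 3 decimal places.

Observed agreement pₒ = trace/N = 974/1512 = 0.6442
Expected agreement pₑ = Σ (rowᵢ·colᵢ)/N² = (655·438 + 535·714 + 322·360)/1512² = 0.3433
κ = (pₒ − pₑ)/(1 − pₑ) = (0.6442 − 0.3433)/(1 − 0.3433) = 0.458

0.458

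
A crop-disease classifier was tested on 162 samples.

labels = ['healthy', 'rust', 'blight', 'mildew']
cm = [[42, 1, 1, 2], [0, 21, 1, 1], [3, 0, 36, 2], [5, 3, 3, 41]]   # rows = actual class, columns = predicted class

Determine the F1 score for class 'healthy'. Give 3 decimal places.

Take TP from the diagonal, FP from the rest of the 'healthy' prediction marginal, FN from the rest of the 'healthy' actual marginal.
F1 score = 2·TP/(2·TP+FP+FN).
healthy: TP=42, FP=0+3+5=8, FN=1+1+2=4 → 84/96 = 0.8750

0.875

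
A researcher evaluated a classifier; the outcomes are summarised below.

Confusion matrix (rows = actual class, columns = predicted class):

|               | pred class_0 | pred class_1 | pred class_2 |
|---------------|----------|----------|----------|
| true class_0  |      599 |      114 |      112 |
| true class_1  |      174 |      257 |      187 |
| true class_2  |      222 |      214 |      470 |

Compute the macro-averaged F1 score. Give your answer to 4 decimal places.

Per-class F1 score (2·TP/(2·TP+FP+FN)):
  class_0: TP=599, FP=174+222=396, FN=114+112=226 → 1198/1820 = 0.65824
  class_1: TP=257, FP=114+214=328, FN=174+187=361 → 514/1203 = 0.42727
  class_2: TP=470, FP=112+187=299, FN=222+214=436 → 940/1675 = 0.56119
Macro-F1 score = mean = (0.65824 + 0.42727 + 0.56119) / 3 = 0.5489

0.5489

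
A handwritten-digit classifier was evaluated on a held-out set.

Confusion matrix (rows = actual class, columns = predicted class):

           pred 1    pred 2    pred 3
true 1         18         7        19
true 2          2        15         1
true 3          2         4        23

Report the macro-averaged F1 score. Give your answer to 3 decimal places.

0.622

Per-class F1 score (2·TP/(2·TP+FP+FN)):
  1: TP=18, FP=2+2=4, FN=7+19=26 → 36/66 = 0.5455
  2: TP=15, FP=7+4=11, FN=2+1=3 → 30/44 = 0.6818
  3: TP=23, FP=19+1=20, FN=2+4=6 → 46/72 = 0.6389
Macro-F1 score = mean = (0.5455 + 0.6818 + 0.6389) / 3 = 0.622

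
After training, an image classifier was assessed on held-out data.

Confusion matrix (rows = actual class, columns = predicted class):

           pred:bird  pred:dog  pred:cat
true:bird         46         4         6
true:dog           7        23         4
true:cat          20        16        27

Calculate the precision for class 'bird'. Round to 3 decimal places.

0.630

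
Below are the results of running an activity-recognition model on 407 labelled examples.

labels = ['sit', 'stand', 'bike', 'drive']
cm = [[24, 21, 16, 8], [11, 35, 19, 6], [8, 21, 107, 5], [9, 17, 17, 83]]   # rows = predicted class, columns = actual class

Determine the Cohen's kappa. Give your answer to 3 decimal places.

0.465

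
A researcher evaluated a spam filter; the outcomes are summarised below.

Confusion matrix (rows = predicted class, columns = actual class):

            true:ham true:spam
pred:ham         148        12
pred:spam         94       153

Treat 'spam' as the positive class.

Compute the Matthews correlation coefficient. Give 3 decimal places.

0.542

MCC = (TP·TN − FP·FN) / √((TP+FP)(TP+FN)(TN+FP)(TN+FN))
Numerator = 153·148 − 94·12 = 21516
Denominator = √(247·165·242·160) = √1578033600 = 39724.4710
MCC = 21516 / 39724.4710 = 0.542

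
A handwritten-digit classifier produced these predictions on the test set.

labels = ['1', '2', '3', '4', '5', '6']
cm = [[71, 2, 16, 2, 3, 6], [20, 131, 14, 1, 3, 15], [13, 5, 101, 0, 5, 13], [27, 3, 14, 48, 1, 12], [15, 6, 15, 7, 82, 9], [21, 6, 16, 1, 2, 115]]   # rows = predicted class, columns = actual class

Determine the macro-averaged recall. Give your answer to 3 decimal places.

Per-class recall (TP/(TP+FN)):
  1: TP=71, FN=20+13+27+15+21=96 → 71/167 = 0.4251
  2: TP=131, FN=2+5+3+6+6=22 → 131/153 = 0.8562
  3: TP=101, FN=16+14+14+15+16=75 → 101/176 = 0.5739
  4: TP=48, FN=2+1+0+7+1=11 → 48/59 = 0.8136
  5: TP=82, FN=3+3+5+1+2=14 → 82/96 = 0.8542
  6: TP=115, FN=6+15+13+12+9=55 → 115/170 = 0.6765
Macro-recall = mean = (0.4251 + 0.8562 + 0.5739 + 0.8136 + 0.8542 + 0.6765) / 6 = 0.700

0.700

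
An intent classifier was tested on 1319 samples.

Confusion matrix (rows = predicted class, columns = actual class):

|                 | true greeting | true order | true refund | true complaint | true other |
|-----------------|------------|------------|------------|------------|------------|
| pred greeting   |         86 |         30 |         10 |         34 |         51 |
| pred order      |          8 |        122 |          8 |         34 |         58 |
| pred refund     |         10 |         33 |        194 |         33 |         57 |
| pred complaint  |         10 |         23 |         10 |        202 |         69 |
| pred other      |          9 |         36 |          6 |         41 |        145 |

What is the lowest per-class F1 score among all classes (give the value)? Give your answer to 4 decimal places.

0.4700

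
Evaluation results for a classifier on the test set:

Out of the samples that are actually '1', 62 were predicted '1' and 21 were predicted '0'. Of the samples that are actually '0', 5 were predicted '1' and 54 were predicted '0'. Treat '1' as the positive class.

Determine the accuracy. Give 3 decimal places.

Accuracy = (TP+TN)/N = (62+54)/142 = 0.817

0.817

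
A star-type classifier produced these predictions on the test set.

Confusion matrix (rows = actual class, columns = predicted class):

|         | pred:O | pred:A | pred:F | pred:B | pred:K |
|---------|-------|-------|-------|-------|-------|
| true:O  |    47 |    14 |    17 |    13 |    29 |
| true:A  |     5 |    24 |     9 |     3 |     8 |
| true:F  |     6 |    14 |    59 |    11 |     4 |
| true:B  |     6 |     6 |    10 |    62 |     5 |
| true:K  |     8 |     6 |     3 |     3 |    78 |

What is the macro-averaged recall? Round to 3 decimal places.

0.600

Per-class recall (TP/(TP+FN)):
  O: TP=47, FN=14+17+13+29=73 → 47/120 = 0.3917
  A: TP=24, FN=5+9+3+8=25 → 24/49 = 0.4898
  F: TP=59, FN=6+14+11+4=35 → 59/94 = 0.6277
  B: TP=62, FN=6+6+10+5=27 → 62/89 = 0.6966
  K: TP=78, FN=8+6+3+3=20 → 78/98 = 0.7959
Macro-recall = mean = (0.3917 + 0.4898 + 0.6277 + 0.6966 + 0.7959) / 5 = 0.600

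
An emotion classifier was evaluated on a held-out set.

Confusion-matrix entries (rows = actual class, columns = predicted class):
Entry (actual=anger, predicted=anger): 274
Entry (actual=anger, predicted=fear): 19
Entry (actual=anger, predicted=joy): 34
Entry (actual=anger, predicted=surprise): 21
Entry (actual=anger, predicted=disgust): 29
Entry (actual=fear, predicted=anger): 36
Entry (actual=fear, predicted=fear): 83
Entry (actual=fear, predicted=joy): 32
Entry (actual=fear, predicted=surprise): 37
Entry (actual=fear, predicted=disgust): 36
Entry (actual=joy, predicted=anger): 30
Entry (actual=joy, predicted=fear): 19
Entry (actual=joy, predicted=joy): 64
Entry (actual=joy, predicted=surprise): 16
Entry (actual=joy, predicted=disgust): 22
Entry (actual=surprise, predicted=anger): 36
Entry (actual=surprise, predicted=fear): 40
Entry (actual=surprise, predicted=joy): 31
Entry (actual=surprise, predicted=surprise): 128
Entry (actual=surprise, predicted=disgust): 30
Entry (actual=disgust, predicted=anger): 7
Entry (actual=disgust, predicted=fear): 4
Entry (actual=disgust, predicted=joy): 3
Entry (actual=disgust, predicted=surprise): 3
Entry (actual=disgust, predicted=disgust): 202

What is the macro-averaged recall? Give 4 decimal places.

Per-class recall (TP/(TP+FN)):
  anger: TP=274, FN=19+34+21+29=103 → 274/377 = 0.72679
  fear: TP=83, FN=36+32+37+36=141 → 83/224 = 0.37054
  joy: TP=64, FN=30+19+16+22=87 → 64/151 = 0.42384
  surprise: TP=128, FN=36+40+31+30=137 → 128/265 = 0.48302
  disgust: TP=202, FN=7+4+3+3=17 → 202/219 = 0.92237
Macro-recall = mean = (0.72679 + 0.37054 + 0.42384 + 0.48302 + 0.92237) / 5 = 0.5853

0.5853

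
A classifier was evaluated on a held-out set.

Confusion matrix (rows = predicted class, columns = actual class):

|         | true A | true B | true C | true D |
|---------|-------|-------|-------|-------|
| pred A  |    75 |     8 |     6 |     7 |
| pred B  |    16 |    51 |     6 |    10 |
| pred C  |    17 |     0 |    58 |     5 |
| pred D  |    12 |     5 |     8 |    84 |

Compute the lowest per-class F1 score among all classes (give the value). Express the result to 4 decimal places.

Per-class F1 score (2·TP/(2·TP+FP+FN)):
  A: TP=75, FP=8+6+7=21, FN=16+17+12=45 → 150/216 = 0.69444
  B: TP=51, FP=16+6+10=32, FN=8+0+5=13 → 102/147 = 0.69388
  C: TP=58, FP=17+0+5=22, FN=6+6+8=20 → 116/158 = 0.73418
  D: TP=84, FP=12+5+8=25, FN=7+10+5=22 → 168/215 = 0.78140
Lowest is class 'B' with F1 score = 0.6939.

0.6939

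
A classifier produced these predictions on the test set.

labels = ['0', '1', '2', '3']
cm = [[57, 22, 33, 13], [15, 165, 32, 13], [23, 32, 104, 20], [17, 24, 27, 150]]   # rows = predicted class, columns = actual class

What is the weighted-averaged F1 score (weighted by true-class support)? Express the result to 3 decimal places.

0.637

Per-class F1 score (2·TP/(2·TP+FP+FN)):
  0: TP=57, FP=22+33+13=68, FN=15+23+17=55 → 114/237 = 0.4810
  1: TP=165, FP=15+32+13=60, FN=22+32+24=78 → 330/468 = 0.7051
  2: TP=104, FP=23+32+20=75, FN=33+32+27=92 → 208/375 = 0.5547
  3: TP=150, FP=17+24+27=68, FN=13+13+20=46 → 300/414 = 0.7246
Weighted-F1 score = Σ (supportᵢ/N)·F1 scoreᵢ with N=747: (112/747)·0.4810 + (243/747)·0.7051 + (196/747)·0.5547 + (196/747)·0.7246 = 0.637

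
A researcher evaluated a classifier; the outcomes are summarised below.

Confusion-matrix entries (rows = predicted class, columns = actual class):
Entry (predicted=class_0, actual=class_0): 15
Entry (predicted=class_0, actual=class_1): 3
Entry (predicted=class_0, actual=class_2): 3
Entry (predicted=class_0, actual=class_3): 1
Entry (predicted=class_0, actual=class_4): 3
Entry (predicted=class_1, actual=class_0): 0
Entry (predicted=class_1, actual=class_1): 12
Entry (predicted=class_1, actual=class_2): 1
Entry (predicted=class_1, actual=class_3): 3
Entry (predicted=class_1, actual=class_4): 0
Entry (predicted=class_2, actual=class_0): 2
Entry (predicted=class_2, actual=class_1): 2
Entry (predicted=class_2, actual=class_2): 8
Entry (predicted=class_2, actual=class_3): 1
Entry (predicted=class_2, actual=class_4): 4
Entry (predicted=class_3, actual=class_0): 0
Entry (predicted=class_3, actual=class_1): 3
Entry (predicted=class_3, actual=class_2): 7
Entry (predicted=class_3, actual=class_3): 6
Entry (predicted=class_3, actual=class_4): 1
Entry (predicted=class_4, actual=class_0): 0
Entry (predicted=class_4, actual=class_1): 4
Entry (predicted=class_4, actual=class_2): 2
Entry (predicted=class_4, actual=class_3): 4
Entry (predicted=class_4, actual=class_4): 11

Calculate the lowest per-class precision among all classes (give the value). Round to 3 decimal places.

0.353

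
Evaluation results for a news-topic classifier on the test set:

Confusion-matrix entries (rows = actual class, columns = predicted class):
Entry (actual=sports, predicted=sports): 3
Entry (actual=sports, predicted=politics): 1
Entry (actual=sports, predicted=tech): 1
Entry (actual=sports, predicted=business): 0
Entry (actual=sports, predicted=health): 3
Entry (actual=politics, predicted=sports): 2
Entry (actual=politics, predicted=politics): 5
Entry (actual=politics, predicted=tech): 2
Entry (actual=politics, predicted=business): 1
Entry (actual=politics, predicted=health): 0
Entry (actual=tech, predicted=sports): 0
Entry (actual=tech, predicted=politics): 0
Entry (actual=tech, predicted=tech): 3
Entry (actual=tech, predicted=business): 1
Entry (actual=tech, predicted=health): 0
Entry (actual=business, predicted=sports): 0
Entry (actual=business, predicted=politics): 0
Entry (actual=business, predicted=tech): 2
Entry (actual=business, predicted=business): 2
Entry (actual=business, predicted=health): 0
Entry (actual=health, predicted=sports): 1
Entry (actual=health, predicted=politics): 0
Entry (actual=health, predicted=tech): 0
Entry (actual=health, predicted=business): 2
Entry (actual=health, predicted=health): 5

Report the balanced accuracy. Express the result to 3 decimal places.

Balanced accuracy = mean of per-class recall.
  sports: recall = 3/8 = 0.3750
  politics: recall = 5/10 = 0.5000
  tech: recall = 3/4 = 0.7500
  business: recall = 2/4 = 0.5000
  health: recall = 5/8 = 0.6250
Mean = (0.3750 + 0.5000 + 0.7500 + 0.5000 + 0.6250) / 5 = 0.550

0.550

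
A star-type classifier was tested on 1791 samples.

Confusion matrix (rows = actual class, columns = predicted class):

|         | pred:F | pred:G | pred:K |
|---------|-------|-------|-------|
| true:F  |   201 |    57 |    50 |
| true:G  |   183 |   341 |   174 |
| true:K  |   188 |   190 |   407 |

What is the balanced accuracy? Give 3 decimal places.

0.553

Balanced accuracy = mean of per-class recall.
  F: recall = 201/308 = 0.6526
  G: recall = 341/698 = 0.4885
  K: recall = 407/785 = 0.5185
Mean = (0.6526 + 0.4885 + 0.5185) / 3 = 0.553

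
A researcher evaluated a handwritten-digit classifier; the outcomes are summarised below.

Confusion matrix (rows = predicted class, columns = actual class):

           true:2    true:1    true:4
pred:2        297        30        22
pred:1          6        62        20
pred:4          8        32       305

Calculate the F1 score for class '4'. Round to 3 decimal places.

Treat '4' as positive and all other classes as negative.
F1 score = 2·TP/(2·TP+FP+FN).
4: TP=305, FP=8+32=40, FN=22+20=42 → 610/692 = 0.8815

0.882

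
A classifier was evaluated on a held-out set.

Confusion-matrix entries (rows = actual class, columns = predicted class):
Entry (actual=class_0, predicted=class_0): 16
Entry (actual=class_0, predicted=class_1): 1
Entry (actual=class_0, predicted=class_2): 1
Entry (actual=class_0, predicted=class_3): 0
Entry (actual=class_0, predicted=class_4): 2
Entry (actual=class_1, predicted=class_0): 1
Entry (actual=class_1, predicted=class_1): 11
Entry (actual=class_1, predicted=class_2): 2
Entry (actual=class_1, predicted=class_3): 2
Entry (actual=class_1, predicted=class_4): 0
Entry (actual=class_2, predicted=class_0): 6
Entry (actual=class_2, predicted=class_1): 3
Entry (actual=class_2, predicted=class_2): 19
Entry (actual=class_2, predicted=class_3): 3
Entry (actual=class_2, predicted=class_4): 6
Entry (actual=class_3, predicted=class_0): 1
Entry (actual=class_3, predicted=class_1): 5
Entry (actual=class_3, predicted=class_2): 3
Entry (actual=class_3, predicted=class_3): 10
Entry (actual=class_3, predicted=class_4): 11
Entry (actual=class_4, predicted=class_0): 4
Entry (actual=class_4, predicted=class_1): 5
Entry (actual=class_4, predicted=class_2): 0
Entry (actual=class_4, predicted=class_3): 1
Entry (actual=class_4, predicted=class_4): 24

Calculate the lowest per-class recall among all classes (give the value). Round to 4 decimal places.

Per-class recall (TP/(TP+FN)):
  class_0: TP=16, FN=1+1+0+2=4 → 16/20 = 0.80000
  class_1: TP=11, FN=1+2+2+0=5 → 11/16 = 0.68750
  class_2: TP=19, FN=6+3+3+6=18 → 19/37 = 0.51351
  class_3: TP=10, FN=1+5+3+11=20 → 10/30 = 0.33333
  class_4: TP=24, FN=4+5+0+1=10 → 24/34 = 0.70588
Lowest is class 'class_3' with recall = 0.3333.

0.3333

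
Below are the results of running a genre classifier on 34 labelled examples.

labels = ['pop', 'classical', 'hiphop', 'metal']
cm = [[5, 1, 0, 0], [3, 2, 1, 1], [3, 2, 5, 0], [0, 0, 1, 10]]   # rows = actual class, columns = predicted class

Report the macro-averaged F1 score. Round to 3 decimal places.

Per-class F1 score (2·TP/(2·TP+FP+FN)):
  pop: TP=5, FP=3+3+0=6, FN=1+0+0=1 → 10/17 = 0.5882
  classical: TP=2, FP=1+2+0=3, FN=3+1+1=5 → 4/12 = 0.3333
  hiphop: TP=5, FP=0+1+1=2, FN=3+2+0=5 → 10/17 = 0.5882
  metal: TP=10, FP=0+1+0=1, FN=0+0+1=1 → 20/22 = 0.9091
Macro-F1 score = mean = (0.5882 + 0.3333 + 0.5882 + 0.9091) / 4 = 0.605

0.605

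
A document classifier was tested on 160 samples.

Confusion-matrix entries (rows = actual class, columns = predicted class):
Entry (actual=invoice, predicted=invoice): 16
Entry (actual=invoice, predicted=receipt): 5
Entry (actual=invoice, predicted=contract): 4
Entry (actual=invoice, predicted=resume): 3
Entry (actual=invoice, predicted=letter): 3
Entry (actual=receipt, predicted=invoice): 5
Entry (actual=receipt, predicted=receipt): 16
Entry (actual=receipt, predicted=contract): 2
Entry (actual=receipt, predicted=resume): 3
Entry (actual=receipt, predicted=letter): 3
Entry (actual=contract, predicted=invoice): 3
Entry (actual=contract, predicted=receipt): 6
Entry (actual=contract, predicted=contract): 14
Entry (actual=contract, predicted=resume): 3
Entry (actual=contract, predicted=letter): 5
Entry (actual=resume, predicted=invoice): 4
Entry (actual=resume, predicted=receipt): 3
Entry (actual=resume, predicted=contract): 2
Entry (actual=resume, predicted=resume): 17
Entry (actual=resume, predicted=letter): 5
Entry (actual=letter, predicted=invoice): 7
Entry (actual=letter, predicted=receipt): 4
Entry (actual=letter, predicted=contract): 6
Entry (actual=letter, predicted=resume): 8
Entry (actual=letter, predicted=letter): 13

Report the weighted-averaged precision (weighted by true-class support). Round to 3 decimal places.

Per-class precision (TP/(TP+FP)):
  invoice: TP=16, FP=5+3+4+7=19 → 16/35 = 0.4571
  receipt: TP=16, FP=5+6+3+4=18 → 16/34 = 0.4706
  contract: TP=14, FP=4+2+2+6=14 → 14/28 = 0.5000
  resume: TP=17, FP=3+3+3+8=17 → 17/34 = 0.5000
  letter: TP=13, FP=3+3+5+5=16 → 13/29 = 0.4483
Weighted-precision = Σ (supportᵢ/N)·precisionᵢ with N=160: (31/160)·0.4571 + (29/160)·0.4706 + (31/160)·0.5000 + (31/160)·0.5000 + (38/160)·0.4483 = 0.474

0.474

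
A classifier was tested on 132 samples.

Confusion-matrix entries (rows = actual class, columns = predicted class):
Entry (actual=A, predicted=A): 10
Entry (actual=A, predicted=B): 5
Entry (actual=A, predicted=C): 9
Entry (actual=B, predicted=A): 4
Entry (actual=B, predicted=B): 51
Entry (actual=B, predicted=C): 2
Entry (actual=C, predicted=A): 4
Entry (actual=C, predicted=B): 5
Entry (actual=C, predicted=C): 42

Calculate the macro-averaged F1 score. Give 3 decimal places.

Per-class F1 score (2·TP/(2·TP+FP+FN)):
  A: TP=10, FP=4+4=8, FN=5+9=14 → 20/42 = 0.4762
  B: TP=51, FP=5+5=10, FN=4+2=6 → 102/118 = 0.8644
  C: TP=42, FP=9+2=11, FN=4+5=9 → 84/104 = 0.8077
Macro-F1 score = mean = (0.4762 + 0.8644 + 0.8077) / 3 = 0.716

0.716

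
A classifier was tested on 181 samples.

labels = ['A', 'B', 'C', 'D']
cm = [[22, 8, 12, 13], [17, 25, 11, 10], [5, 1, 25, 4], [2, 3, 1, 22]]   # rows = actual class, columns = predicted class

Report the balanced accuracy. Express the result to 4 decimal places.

0.5742

Balanced accuracy = mean of per-class recall.
  A: recall = 22/55 = 0.40000
  B: recall = 25/63 = 0.39683
  C: recall = 25/35 = 0.71429
  D: recall = 22/28 = 0.78571
Mean = (0.40000 + 0.39683 + 0.71429 + 0.78571) / 4 = 0.5742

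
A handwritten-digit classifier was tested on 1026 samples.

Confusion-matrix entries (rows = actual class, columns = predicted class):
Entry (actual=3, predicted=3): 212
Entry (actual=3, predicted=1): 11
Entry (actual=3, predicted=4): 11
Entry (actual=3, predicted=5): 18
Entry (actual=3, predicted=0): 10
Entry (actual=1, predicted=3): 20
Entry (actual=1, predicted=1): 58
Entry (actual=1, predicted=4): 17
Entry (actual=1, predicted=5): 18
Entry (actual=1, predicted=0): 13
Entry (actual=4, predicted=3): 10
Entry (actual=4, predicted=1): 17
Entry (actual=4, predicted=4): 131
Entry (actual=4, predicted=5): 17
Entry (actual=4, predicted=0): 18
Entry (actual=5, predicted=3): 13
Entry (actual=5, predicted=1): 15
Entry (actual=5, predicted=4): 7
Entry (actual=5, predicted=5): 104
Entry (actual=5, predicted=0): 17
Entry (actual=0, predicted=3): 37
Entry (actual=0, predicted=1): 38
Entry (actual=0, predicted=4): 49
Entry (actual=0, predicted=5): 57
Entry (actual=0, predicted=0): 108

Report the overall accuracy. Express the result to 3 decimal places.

Accuracy = trace / total = (212+58+131+104+108=613) / 1026 = 613/1026 = 0.597

0.597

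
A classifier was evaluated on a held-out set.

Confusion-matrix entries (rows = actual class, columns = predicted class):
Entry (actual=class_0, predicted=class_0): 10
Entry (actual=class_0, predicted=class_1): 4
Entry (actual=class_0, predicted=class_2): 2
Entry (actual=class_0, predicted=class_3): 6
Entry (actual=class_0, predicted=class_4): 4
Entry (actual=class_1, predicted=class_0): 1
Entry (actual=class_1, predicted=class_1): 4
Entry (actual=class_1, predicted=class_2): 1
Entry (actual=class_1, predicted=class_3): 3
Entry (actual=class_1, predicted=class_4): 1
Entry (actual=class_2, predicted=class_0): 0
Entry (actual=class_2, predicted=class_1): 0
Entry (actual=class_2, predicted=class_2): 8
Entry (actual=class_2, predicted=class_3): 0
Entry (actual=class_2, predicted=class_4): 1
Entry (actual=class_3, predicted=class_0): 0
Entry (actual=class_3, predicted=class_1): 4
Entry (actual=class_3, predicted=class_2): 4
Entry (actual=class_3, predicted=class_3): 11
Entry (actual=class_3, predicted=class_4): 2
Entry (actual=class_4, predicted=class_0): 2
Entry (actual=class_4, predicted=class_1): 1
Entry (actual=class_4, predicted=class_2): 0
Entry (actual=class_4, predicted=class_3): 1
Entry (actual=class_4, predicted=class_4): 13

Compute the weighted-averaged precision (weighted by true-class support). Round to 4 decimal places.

Per-class precision (TP/(TP+FP)):
  class_0: TP=10, FP=1+0+0+2=3 → 10/13 = 0.76923
  class_1: TP=4, FP=4+0+4+1=9 → 4/13 = 0.30769
  class_2: TP=8, FP=2+1+4+0=7 → 8/15 = 0.53333
  class_3: TP=11, FP=6+3+0+1=10 → 11/21 = 0.52381
  class_4: TP=13, FP=4+1+1+2=8 → 13/21 = 0.61905
Weighted-precision = Σ (supportᵢ/N)·precisionᵢ with N=83: (26/83)·0.76923 + (10/83)·0.30769 + (9/83)·0.53333 + (21/83)·0.52381 + (17/83)·0.61905 = 0.5952

0.5952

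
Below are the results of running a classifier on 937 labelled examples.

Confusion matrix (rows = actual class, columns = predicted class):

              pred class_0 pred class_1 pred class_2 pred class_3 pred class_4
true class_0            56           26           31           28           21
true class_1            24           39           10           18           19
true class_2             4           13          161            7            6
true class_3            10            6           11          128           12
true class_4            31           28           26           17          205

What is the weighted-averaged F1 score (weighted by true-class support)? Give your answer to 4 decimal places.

0.6220

Per-class F1 score (2·TP/(2·TP+FP+FN)):
  class_0: TP=56, FP=24+4+10+31=69, FN=26+31+28+21=106 → 112/287 = 0.39024
  class_1: TP=39, FP=26+13+6+28=73, FN=24+10+18+19=71 → 78/222 = 0.35135
  class_2: TP=161, FP=31+10+11+26=78, FN=4+13+7+6=30 → 322/430 = 0.74884
  class_3: TP=128, FP=28+18+7+17=70, FN=10+6+11+12=39 → 256/365 = 0.70137
  class_4: TP=205, FP=21+19+6+12=58, FN=31+28+26+17=102 → 410/570 = 0.71930
Weighted-F1 score = Σ (supportᵢ/N)·F1 scoreᵢ with N=937: (162/937)·0.39024 + (110/937)·0.35135 + (191/937)·0.74884 + (167/937)·0.70137 + (307/937)·0.71930 = 0.6220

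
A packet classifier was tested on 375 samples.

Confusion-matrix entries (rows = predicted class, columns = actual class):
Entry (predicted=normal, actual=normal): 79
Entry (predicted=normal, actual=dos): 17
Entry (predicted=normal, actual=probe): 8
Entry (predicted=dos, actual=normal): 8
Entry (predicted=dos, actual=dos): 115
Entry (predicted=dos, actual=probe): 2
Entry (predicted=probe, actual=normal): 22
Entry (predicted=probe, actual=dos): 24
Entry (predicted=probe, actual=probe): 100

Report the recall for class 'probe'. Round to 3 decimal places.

0.909

Take TP from the diagonal, FP from the rest of the 'probe' prediction marginal, FN from the rest of the 'probe' actual marginal.
recall = TP/(TP+FN).
probe: TP=100, FN=8+2=10 → 100/110 = 0.9091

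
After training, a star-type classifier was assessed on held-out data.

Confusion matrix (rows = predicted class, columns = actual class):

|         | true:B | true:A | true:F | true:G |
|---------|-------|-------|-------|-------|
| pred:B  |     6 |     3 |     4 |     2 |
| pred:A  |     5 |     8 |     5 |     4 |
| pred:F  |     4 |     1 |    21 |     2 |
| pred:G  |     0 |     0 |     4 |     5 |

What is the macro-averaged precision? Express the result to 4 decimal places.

Per-class precision (TP/(TP+FP)):
  B: TP=6, FP=3+4+2=9 → 6/15 = 0.40000
  A: TP=8, FP=5+5+4=14 → 8/22 = 0.36364
  F: TP=21, FP=4+1+2=7 → 21/28 = 0.75000
  G: TP=5, FP=0+0+4=4 → 5/9 = 0.55556
Macro-precision = mean = (0.40000 + 0.36364 + 0.75000 + 0.55556) / 4 = 0.5173

0.5173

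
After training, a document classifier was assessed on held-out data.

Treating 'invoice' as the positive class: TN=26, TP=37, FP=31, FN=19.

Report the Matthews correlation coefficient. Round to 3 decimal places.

MCC = (TP·TN − FP·FN) / √((TP+FP)(TP+FN)(TN+FP)(TN+FN))
Numerator = 37·26 − 31·19 = 373
Denominator = √(68·56·57·45) = √9767520 = 3125.3032
MCC = 373 / 3125.3032 = 0.119

0.119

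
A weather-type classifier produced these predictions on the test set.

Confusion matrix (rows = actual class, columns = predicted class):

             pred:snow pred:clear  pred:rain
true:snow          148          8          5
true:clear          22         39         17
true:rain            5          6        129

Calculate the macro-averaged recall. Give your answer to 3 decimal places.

Per-class recall (TP/(TP+FN)):
  snow: TP=148, FN=8+5=13 → 148/161 = 0.9193
  clear: TP=39, FN=22+17=39 → 39/78 = 0.5000
  rain: TP=129, FN=5+6=11 → 129/140 = 0.9214
Macro-recall = mean = (0.9193 + 0.5000 + 0.9214) / 3 = 0.780

0.780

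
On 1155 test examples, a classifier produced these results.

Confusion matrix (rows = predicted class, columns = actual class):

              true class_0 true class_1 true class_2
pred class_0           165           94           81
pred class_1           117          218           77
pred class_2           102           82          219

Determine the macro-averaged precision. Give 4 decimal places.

Per-class precision (TP/(TP+FP)):
  class_0: TP=165, FP=94+81=175 → 165/340 = 0.48529
  class_1: TP=218, FP=117+77=194 → 218/412 = 0.52913
  class_2: TP=219, FP=102+82=184 → 219/403 = 0.54342
Macro-precision = mean = (0.48529 + 0.52913 + 0.54342) / 3 = 0.5193

0.5193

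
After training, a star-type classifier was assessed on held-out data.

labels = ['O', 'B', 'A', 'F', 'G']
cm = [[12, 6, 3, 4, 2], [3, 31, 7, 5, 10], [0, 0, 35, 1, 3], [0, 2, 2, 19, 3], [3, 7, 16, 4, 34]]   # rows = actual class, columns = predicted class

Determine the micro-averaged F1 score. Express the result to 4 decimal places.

0.6179

Micro-averaging pools counts across classes: ΣTP=131, ΣFP=81, ΣFN=81.
Micro-F1 score = 2·TP/(2·TP+FP+FN) on pooled counts = 0.6179 (equals overall accuracy in single-label multiclass).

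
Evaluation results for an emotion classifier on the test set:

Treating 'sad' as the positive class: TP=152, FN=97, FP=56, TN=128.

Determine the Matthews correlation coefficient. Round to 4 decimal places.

0.3029

MCC = (TP·TN − FP·FN) / √((TP+FP)(TP+FN)(TN+FP)(TN+FN))
Numerator = 152·128 − 56·97 = 14024
Denominator = √(208·249·184·225) = √2144188800 = 46305.3863
MCC = 14024 / 46305.3863 = 0.3029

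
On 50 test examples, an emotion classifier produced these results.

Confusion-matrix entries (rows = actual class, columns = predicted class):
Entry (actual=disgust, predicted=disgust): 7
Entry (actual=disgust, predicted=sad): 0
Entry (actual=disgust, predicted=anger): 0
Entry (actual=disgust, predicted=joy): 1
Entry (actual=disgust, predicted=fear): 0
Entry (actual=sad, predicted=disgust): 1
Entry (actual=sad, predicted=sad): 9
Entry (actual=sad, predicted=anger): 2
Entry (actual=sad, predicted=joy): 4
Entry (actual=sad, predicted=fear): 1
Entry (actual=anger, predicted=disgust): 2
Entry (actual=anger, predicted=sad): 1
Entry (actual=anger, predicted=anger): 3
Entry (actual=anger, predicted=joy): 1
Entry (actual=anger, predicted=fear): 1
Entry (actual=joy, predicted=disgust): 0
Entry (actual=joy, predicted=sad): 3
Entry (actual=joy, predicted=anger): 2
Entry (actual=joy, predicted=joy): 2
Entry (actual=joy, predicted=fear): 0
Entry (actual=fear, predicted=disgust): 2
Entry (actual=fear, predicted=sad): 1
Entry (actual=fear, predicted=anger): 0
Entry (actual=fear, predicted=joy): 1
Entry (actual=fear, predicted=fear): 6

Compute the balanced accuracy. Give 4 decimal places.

Balanced accuracy = mean of per-class recall.
  disgust: recall = 7/8 = 0.87500
  sad: recall = 9/17 = 0.52941
  anger: recall = 3/8 = 0.37500
  joy: recall = 2/7 = 0.28571
  fear: recall = 6/10 = 0.60000
Mean = (0.87500 + 0.52941 + 0.37500 + 0.28571 + 0.60000) / 5 = 0.5330

0.5330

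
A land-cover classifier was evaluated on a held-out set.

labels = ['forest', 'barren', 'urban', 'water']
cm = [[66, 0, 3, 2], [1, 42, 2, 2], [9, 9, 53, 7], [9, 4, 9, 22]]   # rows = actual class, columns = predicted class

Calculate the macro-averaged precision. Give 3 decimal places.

0.749

Per-class precision (TP/(TP+FP)):
  forest: TP=66, FP=1+9+9=19 → 66/85 = 0.7765
  barren: TP=42, FP=0+9+4=13 → 42/55 = 0.7636
  urban: TP=53, FP=3+2+9=14 → 53/67 = 0.7910
  water: TP=22, FP=2+2+7=11 → 22/33 = 0.6667
Macro-precision = mean = (0.7765 + 0.7636 + 0.7910 + 0.6667) / 4 = 0.749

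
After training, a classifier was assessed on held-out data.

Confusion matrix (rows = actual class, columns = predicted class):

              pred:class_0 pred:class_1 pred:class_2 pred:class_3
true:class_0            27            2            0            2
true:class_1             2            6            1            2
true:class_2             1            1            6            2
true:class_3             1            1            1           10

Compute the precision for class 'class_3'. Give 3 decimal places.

0.625

One-vs-rest for 'class_3': TP = diagonal; FP = other classes predicted 'class_3'; FN = 'class_3' predicted as other.
precision = TP/(TP+FP).
class_3: TP=10, FP=2+2+2=6 → 10/16 = 0.6250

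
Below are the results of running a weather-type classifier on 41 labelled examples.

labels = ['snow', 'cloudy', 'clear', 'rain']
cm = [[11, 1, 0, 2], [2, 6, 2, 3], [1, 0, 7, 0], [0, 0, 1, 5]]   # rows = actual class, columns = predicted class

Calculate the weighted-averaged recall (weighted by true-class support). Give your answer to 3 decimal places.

0.707

Per-class recall (TP/(TP+FN)):
  snow: TP=11, FN=1+0+2=3 → 11/14 = 0.7857
  cloudy: TP=6, FN=2+2+3=7 → 6/13 = 0.4615
  clear: TP=7, FN=1+0+0=1 → 7/8 = 0.8750
  rain: TP=5, FN=0+0+1=1 → 5/6 = 0.8333
Weighted-recall = Σ (supportᵢ/N)·recallᵢ with N=41: (14/41)·0.7857 + (13/41)·0.4615 + (8/41)·0.8750 + (6/41)·0.8333 = 0.707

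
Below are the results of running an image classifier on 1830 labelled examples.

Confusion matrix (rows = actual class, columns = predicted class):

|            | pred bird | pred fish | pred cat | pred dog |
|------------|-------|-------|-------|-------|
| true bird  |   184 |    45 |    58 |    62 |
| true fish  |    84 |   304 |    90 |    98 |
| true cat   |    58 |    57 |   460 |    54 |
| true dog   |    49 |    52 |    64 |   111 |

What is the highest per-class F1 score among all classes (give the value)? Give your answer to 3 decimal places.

Per-class F1 score (2·TP/(2·TP+FP+FN)):
  bird: TP=184, FP=84+58+49=191, FN=45+58+62=165 → 368/724 = 0.5083
  fish: TP=304, FP=45+57+52=154, FN=84+90+98=272 → 608/1034 = 0.5880
  cat: TP=460, FP=58+90+64=212, FN=58+57+54=169 → 920/1301 = 0.7071
  dog: TP=111, FP=62+98+54=214, FN=49+52+64=165 → 222/601 = 0.3694
Highest is class 'cat' with F1 score = 0.707.

0.707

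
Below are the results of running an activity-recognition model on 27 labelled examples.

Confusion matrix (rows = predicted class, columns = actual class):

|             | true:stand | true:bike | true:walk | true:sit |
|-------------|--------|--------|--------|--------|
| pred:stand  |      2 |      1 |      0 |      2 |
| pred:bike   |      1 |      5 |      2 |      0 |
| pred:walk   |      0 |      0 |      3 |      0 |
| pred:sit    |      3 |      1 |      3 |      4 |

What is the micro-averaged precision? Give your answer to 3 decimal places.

0.519

Micro-averaging pools counts across classes: ΣTP=14, ΣFP=13, ΣFN=13.
Micro-precision = TP/(TP+FP) on pooled counts = 0.519 (equals overall accuracy in single-label multiclass).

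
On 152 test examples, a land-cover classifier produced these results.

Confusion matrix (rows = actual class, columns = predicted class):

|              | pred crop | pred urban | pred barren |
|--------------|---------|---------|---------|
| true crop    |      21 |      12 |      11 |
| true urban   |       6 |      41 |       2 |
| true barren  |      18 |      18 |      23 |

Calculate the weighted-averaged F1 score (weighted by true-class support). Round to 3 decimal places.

0.545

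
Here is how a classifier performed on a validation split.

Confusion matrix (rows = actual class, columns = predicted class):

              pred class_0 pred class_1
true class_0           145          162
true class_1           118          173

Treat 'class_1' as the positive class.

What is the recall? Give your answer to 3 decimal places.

0.595

Recall = TP/(TP+FN) = 173/(173+118) = 173/291 = 0.595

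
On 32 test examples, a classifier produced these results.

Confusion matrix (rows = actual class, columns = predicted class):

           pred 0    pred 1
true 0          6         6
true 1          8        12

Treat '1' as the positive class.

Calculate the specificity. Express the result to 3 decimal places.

Specificity = TN/(TN+FP) = 6/(6+6) = 0.500

0.500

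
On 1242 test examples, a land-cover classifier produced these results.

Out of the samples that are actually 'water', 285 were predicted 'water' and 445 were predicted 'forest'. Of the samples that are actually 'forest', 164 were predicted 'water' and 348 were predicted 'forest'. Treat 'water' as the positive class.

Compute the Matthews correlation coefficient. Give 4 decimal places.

0.0718

MCC = (TP·TN − FP·FN) / √((TP+FP)(TP+FN)(TN+FP)(TN+FN))
Numerator = 285·348 − 164·445 = 26200
Denominator = √(449·730·512·793) = √133079864320 = 364801.1298
MCC = 26200 / 364801.1298 = 0.0718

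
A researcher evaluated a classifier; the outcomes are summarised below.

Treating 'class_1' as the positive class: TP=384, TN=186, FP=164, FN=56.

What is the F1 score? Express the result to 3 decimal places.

0.777

Precision = TP/(TP+FP) = 384/548 = 0.7007
Recall = TP/(TP+FN) = 384/440 = 0.8727
F1 = 2·TP/(2·TP+FP+FN) = 768/988 = 0.777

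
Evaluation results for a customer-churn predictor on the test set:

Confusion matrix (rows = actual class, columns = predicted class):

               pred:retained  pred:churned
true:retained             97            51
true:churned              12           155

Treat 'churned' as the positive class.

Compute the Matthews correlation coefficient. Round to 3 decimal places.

0.612

MCC = (TP·TN − FP·FN) / √((TP+FP)(TP+FN)(TN+FP)(TN+FN))
Numerator = 155·97 − 51·12 = 14423
Denominator = √(206·167·148·109) = √554973064 = 23557.8663
MCC = 14423 / 23557.8663 = 0.612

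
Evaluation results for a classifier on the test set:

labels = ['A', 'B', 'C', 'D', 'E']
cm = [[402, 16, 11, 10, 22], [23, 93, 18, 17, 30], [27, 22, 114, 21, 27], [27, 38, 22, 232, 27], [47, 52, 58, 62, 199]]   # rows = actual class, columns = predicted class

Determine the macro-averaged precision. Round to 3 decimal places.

Per-class precision (TP/(TP+FP)):
  A: TP=402, FP=23+27+27+47=124 → 402/526 = 0.7643
  B: TP=93, FP=16+22+38+52=128 → 93/221 = 0.4208
  C: TP=114, FP=11+18+22+58=109 → 114/223 = 0.5112
  D: TP=232, FP=10+17+21+62=110 → 232/342 = 0.6784
  E: TP=199, FP=22+30+27+27=106 → 199/305 = 0.6525
Macro-precision = mean = (0.7643 + 0.4208 + 0.5112 + 0.6784 + 0.6525) / 5 = 0.605

0.605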